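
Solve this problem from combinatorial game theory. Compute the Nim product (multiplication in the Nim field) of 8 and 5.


Nim multiplication is bilinear over XOR: (u XOR v) * w = (u*w) XOR (v*w).
So we split each operand into its bit components and XOR the pairwise Nim products.
8 = 8 (as XOR of powers of 2).
5 = 1 + 4 (as XOR of powers of 2).
Using the standard Nim-product table on single bits:
  2*2 = 3,   2*4 = 8,   2*8 = 12,
  4*4 = 6,   4*8 = 11,  8*8 = 13,
and  1*x = x (identity), k*l = l*k (commutative).
Pairwise Nim products:
  8 * 1 = 8
  8 * 4 = 11
XOR them: 8 XOR 11 = 3.
Result: 8 * 5 = 3 (in Nim).

3


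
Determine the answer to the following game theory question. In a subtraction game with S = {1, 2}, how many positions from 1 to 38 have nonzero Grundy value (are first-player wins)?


Subtraction set S = {1, 2}, so G(n) = n mod 3.
G(n) = 0 when n is a multiple of 3.
Multiples of 3 in [1, 38]: 12
N-positions (nonzero Grundy) = 38 - 12 = 26

26


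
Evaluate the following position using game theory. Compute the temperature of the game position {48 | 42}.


The game is {48 | 42}, a switch {a | b} with numbers a > b.
Cooling {a | b} by t gives {a - t | b + t}, which stops being hot when a - t = b + t, i.e. at t = (a - b)/2. So the temperature of a switch is (a - b)/2.
Temperature = (Left option - Right option) / 2
= (48 - (42)) / 2
= 6 / 2
= 3

3


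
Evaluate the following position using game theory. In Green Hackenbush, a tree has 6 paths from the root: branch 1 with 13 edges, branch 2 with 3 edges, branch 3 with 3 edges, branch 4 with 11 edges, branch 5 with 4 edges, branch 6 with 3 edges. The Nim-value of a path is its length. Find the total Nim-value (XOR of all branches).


The tree has 6 branches from the ground vertex.
In Green Hackenbush, the Nim-value of a simple path of length k is k.
Branch 1: length 13, Nim-value = 13
Branch 2: length 3, Nim-value = 3
Branch 3: length 3, Nim-value = 3
Branch 4: length 11, Nim-value = 11
Branch 5: length 4, Nim-value = 4
Branch 6: length 3, Nim-value = 3
Total Nim-value = XOR of all branch values:
0 XOR 13 = 13
13 XOR 3 = 14
14 XOR 3 = 13
13 XOR 11 = 6
6 XOR 4 = 2
2 XOR 3 = 1
Nim-value of the tree = 1

1


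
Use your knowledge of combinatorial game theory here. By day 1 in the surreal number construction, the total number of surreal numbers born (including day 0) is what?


Day 0: {|} = 0 is born. Count = 1.
Day n: the number of surreal numbers born by day n is 2^(n+1) - 1.
By day 0: 2^1 - 1 = 1
By day 1: 2^2 - 1 = 3
By day 1: 3 surreal numbers.

3


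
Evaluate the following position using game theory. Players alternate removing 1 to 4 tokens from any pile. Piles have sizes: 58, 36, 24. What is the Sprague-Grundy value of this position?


Subtraction set: {1, 2, 3, 4}
For this subtraction set, G(n) = n mod 5 (period = max + 1 = 5).
Pile 1 (size 58): G(58) = 58 mod 5 = 3
Pile 2 (size 36): G(36) = 36 mod 5 = 1
Pile 3 (size 24): G(24) = 24 mod 5 = 4
Total Grundy value = XOR of all: 3 XOR 1 XOR 4 = 6

6


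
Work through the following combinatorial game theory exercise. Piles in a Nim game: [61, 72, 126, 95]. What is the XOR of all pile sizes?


We need the XOR (exclusive or) of all pile sizes.
After XOR-ing pile 1 (size 61): 0 XOR 61 = 61
After XOR-ing pile 2 (size 72): 61 XOR 72 = 117
After XOR-ing pile 3 (size 126): 117 XOR 126 = 11
After XOR-ing pile 4 (size 95): 11 XOR 95 = 84
The Nim-value of this position is 84.

84


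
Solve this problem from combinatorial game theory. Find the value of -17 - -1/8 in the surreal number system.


x = -17, y = -1/8
Converting to common denominator: 8
x = -136/8, y = -1/8
x - y = -17 - -1/8 = -135/8

-135/8


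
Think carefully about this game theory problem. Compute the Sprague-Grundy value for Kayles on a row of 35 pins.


Kayles: a move removes 1 or 2 adjacent pins from a contiguous row.
Removing pins from a row of k leaves two independent rows (a, b) with a + b = k - 1 (one pin) or a + b = k - 2 (two pins); an end removal gives a = 0.
By Sprague-Grundy, G(k) = mex{ G(a) XOR G(b) } over all these splits. G(0) = 0.
G(1): splits (0,0):0^0=0 -> mex({0}) = 1
G(2): splits (0,1):0^1=1 (0,0):0^0=0 -> mex({0, 1}) = 2
G(3): splits (0,2):0^2=2 (1,1):1^1=0 (0,1):0^1=1 -> mex({0, 1, 2}) = 3
G(4): splits (0,3):0^3=3 (1,2):1^2=3 (0,2):0^2=2 (1,1):1^1=0 -> mex({0, 2, 3}) = 1
G(5): splits (0,4):0^1=1 (1,3):1^3=2 (2,2):2^2=0 (0,3):0^3=3 (1,2):1^2=3 -> mex({0, 1, 2, 3}) = 4
G(6) = mex({0, 1, 2, 4}) = 3
G(7) = mex({0, 1, 3, 4, 5}) = 2
G(8) = mex({0, 2, 3, 5, 6}) = 1
G(9) = mex({0, 1, 2, 3, 6, 7}) = 4
G(10) = mex({0, 1, 3, 4, 5, 7}) = 2
G(11) = mex({0, 1, 2, 3, 4, 5}) = 6
G(12) = mex({0, 1, 2, 3, 5, 6, 7}) = 4
G(13) = mex({0, 2, 3, 4, 6, 7}) = 1
G(14) = mex({0, 1, 4, 5, 6, 7}) = 2
G(15) = mex({0, 1, 2, 3, 4, 5, 6}) = 7
G(16) = mex({0, 2, 3, 5, 6, 7}) = 1
G(17) = mex({0, 1, 2, 3, 5, 6, 7}) = 4
G(18) = mex({0, 1, 2, 4, 5, 6}) = 3
G(19) = mex({0, 1, 3, 4, 5, 7}) = 2
G(20) = mex({0, 2, 3, 4, 5, 6, 7}) = 1
G(21) = mex({0, 1, 2, 3, 5, 6, 7}) = 4
G(22) = mex({0, 1, 2, 3, 4, 5, 7}) = 6
G(23) = mex({0, 1, 2, 3, 4, 5, 6}) = 7
G(24) = mex({0, 1, 2, 3, 5, 6, 7}) = 4
G(25) = mex({0, 2, 3, 4, 6, 7}) = 1
G(26) = mex({0, 1, 3, 4, 5, 6, 7}) = 2
G(27) = mex({0, 1, 2, 3, 4, 5, 6, 7}) = 8
G(28) = mex({0, 1, 2, 3, 4, 6, 7, 8}) = 5
G(29) = mex({0, 1, 2, 3, 5, 6, 7, 8, 9}) = 4
G(30) = mex({0, 1, 2, 3, 4, 5, 6, 9, 10}) = 7
G(31) = mex({0, 1, 3, 4, 5, 7, 10, 11}) = 2
G(32) = mex({0, 2, 3, 4, 5, 6, 7, 9, 11}) = 1
G(33) = mex({0, 1, 2, 3, 4, 5, 6, 7, 9, 12}) = 8
G(34) = mex({0, 1, 2, 3, 4, 5, 7, 8, 11, 12}) = 6
G(35) = mex({0, 1, 2, 3, 4, 5, 6, 8, 9, 10, 11}) = 7
Therefore G(35) = 7.

7


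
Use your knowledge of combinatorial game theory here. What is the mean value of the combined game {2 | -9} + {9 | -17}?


G1 = {2 | -9}, G2 = {9 | -17}
Each is a switch {a | b} with numbers a > b; its mean value is (a + b)/2, and mean value is additive over game sums: m(G1 + G2) = m(G1) + m(G2).
Mean of G1 = (2 + (-9))/2 = -7/2 = -7/2
Mean of G2 = (9 + (-17))/2 = -8/2 = -4
Mean of G1 + G2 = -7/2 + -4 = -15/2

-15/2


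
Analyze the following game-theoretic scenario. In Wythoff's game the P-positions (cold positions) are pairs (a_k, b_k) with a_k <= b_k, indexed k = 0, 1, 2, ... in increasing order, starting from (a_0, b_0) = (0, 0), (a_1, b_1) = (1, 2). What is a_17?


By Wythoff's theorem, a_k = floor(k * phi) and b_k = floor(k * phi^2) = a_k + k, where phi = (1 + sqrt(5))/2 is the golden ratio.
phi = (1 + sqrt(5))/2 = 1.618034
k = 17
k * phi = 17 * 1.618034 = 27.506578
a_17 = floor(k * phi) = 27

27


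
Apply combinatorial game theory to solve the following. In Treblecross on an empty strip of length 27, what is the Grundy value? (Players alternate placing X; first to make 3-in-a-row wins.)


Treblecross: place X on empty cells; 3-in-a-row wins.
Playing within two cells of an existing X lets the opponent win at once, so sensible play treats the cells i-2..i+2 around each X as dead. The player left with no safe cell loses, so this is a normal-play take-away game on strips of safe cells.
Placing X at cell i (0-indexed) of a strip of k safe cells leaves independent strips of sizes max(0, i-2) and max(0, k-i-3). Hence G(k) = mex{ G(max(0,i-2)) XOR G(max(0,k-i-3)) : 0 <= i < k }, with G(0) = 0.
G(1): splits (0,0):0^0=0 -> mex({0}) = 1
G(2): splits (0,0):0^0=0 -> mex({0}) = 1
G(3): splits (0,0):0^0=0 -> mex({0}) = 1
G(4): splits (0,1):0^1=1 (0,0):0^0=0 -> mex({0, 1}) = 2
G(5): splits (0,2):0^1=1 (0,1):0^1=1 (0,0):0^0=0 -> mex({0, 1}) = 2
G(6) = mex({1}) = 0
G(7) = mex({0, 1, 2}) = 3
G(8) = mex({0, 1, 2}) = 3
G(9) = mex({0, 2}) = 1
G(10) = mex({0, 2, 3}) = 1
G(11) = mex({0, 3}) = 1
G(12) = mex({1, 3}) = 0
G(13) = mex({0, 1, 2, 3}) = 4
G(14) = mex({0, 1, 2}) = 3
G(15) = mex({0, 1, 2}) = 3
G(16) = mex({0, 1, 2, 4}) = 3
G(17) = mex({0, 1, 3, 4}) = 2
G(18) = mex({0, 1, 3, 4}) = 2
G(19) = mex({0, 1, 3, 5}) = 2
G(20) = mex({0, 1, 2, 3, 5}) = 4
G(21) = mex({0, 1, 2, 3, 5}) = 4
G(22) = mex({1, 2, 6}) = 0
G(23) = mex({0, 1, 2, 3, 4, 6}) = 5
G(24) = mex({0, 1, 2, 3, 4}) = 5
G(25) = mex({0, 1, 3, 4, 7}) = 2
G(26) = mex({0, 1, 3, 4, 5, 7}) = 2
G(27) = mex({0, 1, 3, 5}) = 2
Therefore G(27) = 2.

2


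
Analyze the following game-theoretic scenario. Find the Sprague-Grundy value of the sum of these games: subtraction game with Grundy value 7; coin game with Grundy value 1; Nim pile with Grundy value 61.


By the Sprague-Grundy theorem, the Grundy value of a sum of games is the XOR of individual Grundy values.
subtraction game: Grundy value = 7. Running XOR: 0 XOR 7 = 7
coin game: Grundy value = 1. Running XOR: 7 XOR 1 = 6
Nim pile: Grundy value = 61. Running XOR: 6 XOR 61 = 59
The combined Grundy value is 59.

59


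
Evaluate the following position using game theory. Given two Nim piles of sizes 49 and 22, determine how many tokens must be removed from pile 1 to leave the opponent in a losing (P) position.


Piles: 49 and 22
Current XOR: 49 XOR 22 = 39 (non-zero, so this is an N-position).
To make the XOR zero, we need to find a move that balances the piles.
For pile 1 (size 49): target = 49 XOR 39 = 22
We reduce pile 1 from 49 to 22.
Tokens removed: 49 - 22 = 27
Verification: 22 XOR 22 = 0

27


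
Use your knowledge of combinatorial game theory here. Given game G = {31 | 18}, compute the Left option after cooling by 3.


Original game: {31 | 18} (a switch {a | b} with a > b).
Cooling by t (for t below the temperature (a - b)/2 = 13/2) taxes each move by t: {a | b} cooled by t is {a - t | b + t}.
Cooling amount: t = 3
Cooled Left option: 31 - 3 = 28
Cooled Right option: 18 + 3 = 21
Cooled game: {28 | 21}
Left option = 28

28


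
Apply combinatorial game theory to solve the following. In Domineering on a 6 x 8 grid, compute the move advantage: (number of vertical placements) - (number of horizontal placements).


Board is 6 x 8 (rows x cols).
Left (vertical) placements: (rows-1) * cols = 5 * 8 = 40
Right (horizontal) placements: rows * (cols-1) = 6 * 7 = 42
Advantage = Left - Right = 40 - 42 = -2

-2


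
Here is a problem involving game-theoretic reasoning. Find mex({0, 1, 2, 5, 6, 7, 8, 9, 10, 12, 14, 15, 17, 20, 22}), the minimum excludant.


Set = {0, 1, 2, 5, 6, 7, 8, 9, 10, 12, 14, 15, 17, 20, 22}
0 is in the set.
1 is in the set.
2 is in the set.
3 is NOT in the set. This is the mex.
mex = 3

3


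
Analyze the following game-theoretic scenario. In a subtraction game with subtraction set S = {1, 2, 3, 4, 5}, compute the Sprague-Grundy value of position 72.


The subtraction set is S = {1, 2, 3, 4, 5}.
G(k) = mex{ G(k - s) : s in S, s <= k }. We compute iteratively: G(0) = 0.
G(1) = mex({0}) = 1
G(2) = mex({0, 1}) = 2
G(3) = mex({0, 1, 2}) = 3
G(4) = mex({0, 1, 2, 3}) = 4
G(5) = mex({0, 1, 2, 3, 4}) = 5
G(6) = mex({1, 2, 3, 4, 5}) = 0
G(7) = mex({0, 2, 3, 4, 5}) = 1
G(8) = mex({0, 1, 3, 4, 5}) = 2
G(9) = mex({0, 1, 2, 4, 5}) = 3
G(10) = mex({0, 1, 2, 3, 5}) = 4
Observe that G(6)..G(10) = 0, 1, 2, 3, 4 repeats G(0)..G(4) = 0, 1, 2, 3, 4.
For k >= max(S) = 5, G(k) is determined by the previous 5 values G(k-5)..G(k-1); a window of 5 consecutive values has recurred shifted by 6, so by induction G(k + 6) = G(k) for all k >= 0: the sequence is periodic from the start with period 6.
One period: G(0..5) = 0, 1, 2, 3, 4, 5.
72 mod 6 = 0, so G(72) = G(0) = 0.

0


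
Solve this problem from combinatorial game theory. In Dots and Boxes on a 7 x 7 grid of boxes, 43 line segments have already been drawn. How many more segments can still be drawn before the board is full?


Grid: 7 x 7 boxes, i.e. 8 rows and 8 columns of dots.
Horizontal edges: (rows + 1) * cols = 8 * 7 = 56
Vertical edges: rows * (cols + 1) = 7 * 8 = 56
Total edges: 56 + 56 = 112
Edges drawn: 43
Remaining: 112 - 43 = 69

69


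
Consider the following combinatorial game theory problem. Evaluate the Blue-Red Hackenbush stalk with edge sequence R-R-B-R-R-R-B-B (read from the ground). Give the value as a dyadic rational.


Edges (from ground): R-R-B-R-R-R-B-B
By Berlekamp's sign-expansion rule, a Blue-Red Hackenbush stalk has the value of the surreal number whose sign sequence is the edge sequence with B -> + and R -> -.
Sign sequence: --+---++
Trace the sign expansion in the surreal number tree, starting from 0:
Edge 1: R (sign -) -> bounds (-inf, 0), value = -1
Edge 2: R (sign -) -> bounds (-inf, -1), value = -2
Edge 3: B (sign +) -> bounds (-2, -1), value = -3/2
Edge 4: R (sign -) -> bounds (-2, -3/2), value = -7/4
Edge 5: R (sign -) -> bounds (-2, -7/4), value = -15/8
Edge 6: R (sign -) -> bounds (-2, -15/8), value = -31/16
Edge 7: B (sign +) -> bounds (-31/16, -15/8), value = -61/32
Edge 8: B (sign +) -> bounds (-61/32, -15/8), value = -121/64
Game value = -121/64

-121/64


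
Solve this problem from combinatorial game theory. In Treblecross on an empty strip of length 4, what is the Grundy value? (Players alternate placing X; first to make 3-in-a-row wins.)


Treblecross: place X on empty cells; 3-in-a-row wins.
Playing within two cells of an existing X lets the opponent win at once, so sensible play treats the cells i-2..i+2 around each X as dead. The player left with no safe cell loses, so this is a normal-play take-away game on strips of safe cells.
Placing X at cell i (0-indexed) of a strip of k safe cells leaves independent strips of sizes max(0, i-2) and max(0, k-i-3). Hence G(k) = mex{ G(max(0,i-2)) XOR G(max(0,k-i-3)) : 0 <= i < k }, with G(0) = 0.
G(1): splits (0,0):0^0=0 -> mex({0}) = 1
G(2): splits (0,0):0^0=0 -> mex({0}) = 1
G(3): splits (0,0):0^0=0 -> mex({0}) = 1
G(4): splits (0,1):0^1=1 (0,0):0^0=0 -> mex({0, 1}) = 2
Therefore G(4) = 2.

2


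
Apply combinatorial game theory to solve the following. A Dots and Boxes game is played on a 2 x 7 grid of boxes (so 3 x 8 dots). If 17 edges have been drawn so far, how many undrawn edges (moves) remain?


Grid: 2 x 7 boxes, i.e. 3 rows and 8 columns of dots.
Horizontal edges: (rows + 1) * cols = 3 * 7 = 21
Vertical edges: rows * (cols + 1) = 2 * 8 = 16
Total edges: 21 + 16 = 37
Edges drawn: 17
Remaining: 37 - 17 = 20

20


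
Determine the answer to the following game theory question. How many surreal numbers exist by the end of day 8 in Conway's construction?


Day 0: {|} = 0 is born. Count = 1.
Day n: the number of surreal numbers born by day n is 2^(n+1) - 1.
By day 0: 2^1 - 1 = 1
By day 1: 2^2 - 1 = 3
By day 2: 2^3 - 1 = 7
By day 3: 2^4 - 1 = 15
By day 4: 2^5 - 1 = 31
By day 5: 2^6 - 1 = 63
By day 6: 2^7 - 1 = 127
By day 7: 2^8 - 1 = 255
By day 8: 2^9 - 1 = 511
By day 8: 511 surreal numbers.

511


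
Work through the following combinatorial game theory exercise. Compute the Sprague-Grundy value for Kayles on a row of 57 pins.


Kayles: a move removes 1 or 2 adjacent pins from a contiguous row.
Removing pins from a row of k leaves two independent rows (a, b) with a + b = k - 1 (one pin) or a + b = k - 2 (two pins); an end removal gives a = 0.
By Sprague-Grundy, G(k) = mex{ G(a) XOR G(b) } over all these splits. G(0) = 0.
G(1): splits (0,0):0^0=0 -> mex({0}) = 1
G(2): splits (0,1):0^1=1 (0,0):0^0=0 -> mex({0, 1}) = 2
G(3): splits (0,2):0^2=2 (1,1):1^1=0 (0,1):0^1=1 -> mex({0, 1, 2}) = 3
G(4): splits (0,3):0^3=3 (1,2):1^2=3 (0,2):0^2=2 (1,1):1^1=0 -> mex({0, 2, 3}) = 1
G(5): splits (0,4):0^1=1 (1,3):1^3=2 (2,2):2^2=0 (0,3):0^3=3 (1,2):1^2=3 -> mex({0, 1, 2, 3}) = 4
G(6) = mex({0, 1, 2, 4}) = 3
G(7) = mex({0, 1, 3, 4, 5}) = 2
G(8) = mex({0, 2, 3, 5, 6}) = 1
G(9) = mex({0, 1, 2, 3, 6, 7}) = 4
G(10) = mex({0, 1, 3, 4, 5, 7}) = 2
G(11) = mex({0, 1, 2, 3, 4, 5}) = 6
G(12) = mex({0, 1, 2, 3, 5, 6, 7}) = 4
G(13) = mex({0, 2, 3, 4, 6, 7}) = 1
G(14) = mex({0, 1, 4, 5, 6, 7}) = 2
G(15) = mex({0, 1, 2, 3, 4, 5, 6}) = 7
G(16) = mex({0, 2, 3, 5, 6, 7}) = 1
G(17) = mex({0, 1, 2, 3, 5, 6, 7}) = 4
G(18) = mex({0, 1, 2, 4, 5, 6}) = 3
G(19) = mex({0, 1, 3, 4, 5, 7}) = 2
G(20) = mex({0, 2, 3, 4, 5, 6, 7}) = 1
G(21) = mex({0, 1, 2, 3, 5, 6, 7}) = 4
G(22) = mex({0, 1, 2, 3, 4, 5, 7}) = 6
G(23) = mex({0, 1, 2, 3, 4, 5, 6}) = 7
G(24) = mex({0, 1, 2, 3, 5, 6, 7}) = 4
G(25) = mex({0, 2, 3, 4, 6, 7}) = 1
G(26) = mex({0, 1, 3, 4, 5, 6, 7}) = 2
G(27) = mex({0, 1, 2, 3, 4, 5, 6, 7}) = 8
G(28) = mex({0, 1, 2, 3, 4, 6, 7, 8}) = 5
G(29) = mex({0, 1, 2, 3, 5, 6, 7, 8, 9}) = 4
G(30) = mex({0, 1, 2, 3, 4, 5, 6, 9, 10}) = 7
G(31) = mex({0, 1, 3, 4, 5, 7, 10, 11}) = 2
G(32) = mex({0, 2, 3, 4, 5, 6, 7, 9, 11}) = 1
G(33) = mex({0, 1, 2, 3, 4, 5, 6, 7, 9, 12}) = 8
G(34) = mex({0, 1, 2, 3, 4, 5, 7, 8, 11, 12}) = 6
G(35) = mex({0, 1, 2, 3, 4, 5, 6, 8, 9, 10, 11}) = 7
G(36) = mex({0, 1, 2, 3, 5, 6, 7, 9, 10}) = 4
G(37) = mex({0, 2, 3, 4, 6, 7, 9, 10, 11, 12}) = 1
G(38) = mex({0, 1, 3, 4, 5, 6, 7, 9, 10, 11, 12}) = 2
G(39) = mex({0, 1, 2, 4, 5, 6, 7, 9, 10, 12, 14}) = 3
G(40) = mex({0, 2, 3, 4, 6, 7, 11, 12, 14}) = 1
G(41) = mex({0, 1, 2, 3, 5, 6, 7, 9, 10, 11, 12}) = 4
G(42) = mex({0, 1, 2, 3, 4, 5, 6, 9, 10}) = 7
G(43) = mex({0, 1, 3, 4, 5, 7, 9, 10, 12, 15}) = 2
G(44) = mex({0, 2, 3, 4, 5, 6, 7, 9, 10, 12, 15}) = 1
G(45) = mex({0, 1, 2, 3, 4, 5, 6, 7, 9, 10, 12, 14}) = 8
G(46) = mex({0, 1, 3, 4, 5, 7, 8, 11, 12, 14}) = 2
G(47) = mex({0, 1, 2, 3, 4, 5, 6, 8, 9, 10, 11, 12}) = 7
G(48) = mex({0, 1, 2, 3, 5, 6, 7, 9, 10}) = 4
G(49) = mex({0, 2, 3, 4, 6, 7, 9, 10, 11, 12, 15}) = 1
G(50) = mex({0, 1, 4, 5, 6, 7, 9, 11, 12, 14, 15}) = 2
G(51) = mex({0, 1, 2, 3, 4, 5, 6, 7, 9, 12, 14, 15}) = 8
G(52) = mex({0, 2, 3, 4, 5, 6, 7, 8, 11, 12, 15}) = 1
G(53) = mex({0, 1, 2, 3, 5, 6, 7, 8, 9, 10, 11, 12}) = 4
G(54) = mex({0, 1, 2, 3, 4, 5, 6, 9, 10}) = 7
G(55) = mex({0, 1, 3, 4, 5, 7, 9, 10, 11, 12}) = 2
G(56) = mex({0, 2, 3, 4, 5, 6, 7, 9, 10, 11, 12, 13, 14}) = 1
G(57) = mex({0, 1, 2, 3, 5, 6, 7, 9, 10, 12, 13, 14, 15}) = 4
Therefore G(57) = 4.

4


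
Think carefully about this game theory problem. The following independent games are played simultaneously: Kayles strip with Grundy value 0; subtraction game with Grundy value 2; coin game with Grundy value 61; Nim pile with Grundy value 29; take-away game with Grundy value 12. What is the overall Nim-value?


By the Sprague-Grundy theorem, the Grundy value of a sum of games is the XOR of individual Grundy values.
Kayles strip: Grundy value = 0. Running XOR: 0 XOR 0 = 0
subtraction game: Grundy value = 2. Running XOR: 0 XOR 2 = 2
coin game: Grundy value = 61. Running XOR: 2 XOR 61 = 63
Nim pile: Grundy value = 29. Running XOR: 63 XOR 29 = 34
take-away game: Grundy value = 12. Running XOR: 34 XOR 12 = 46
The combined Grundy value is 46.

46


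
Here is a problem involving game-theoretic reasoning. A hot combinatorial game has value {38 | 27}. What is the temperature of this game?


The game is {38 | 27}, a switch {a | b} with numbers a > b.
Cooling {a | b} by t gives {a - t | b + t}, which stops being hot when a - t = b + t, i.e. at t = (a - b)/2. So the temperature of a switch is (a - b)/2.
Temperature = (Left option - Right option) / 2
= (38 - (27)) / 2
= 11 / 2
= 11/2

11/2


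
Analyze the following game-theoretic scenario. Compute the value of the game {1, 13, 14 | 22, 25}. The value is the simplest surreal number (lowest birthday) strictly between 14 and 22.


Left options: {1, 13, 14}, max = 14
Right options: {22, 25}, min = 22
All options are numbers and max(Left) < min(Right), so by the simplicity theorem the value is the simplest (earliest-born) number strictly between 14 and 22.
Integers 15 through 21 all lie strictly between 14 and 22.
Among integers, the simplest (lowest birthday = smallest |n|; 0 is born on day 0, +-n on day n) is 15.
No non-integer in the interval can be simpler: if x is a non-integer in the interval, then floor(x) or ceil(x) also lies in the interval (the interval contains an integer), and both are proper prefixes of x's sign expansion, i.e. born earlier. So the game value is 15.
Game value = 15

15


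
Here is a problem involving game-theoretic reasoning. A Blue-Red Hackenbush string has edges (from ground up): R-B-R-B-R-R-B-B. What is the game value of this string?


Edges (from ground): R-B-R-B-R-R-B-B
By Berlekamp's sign-expansion rule, a Blue-Red Hackenbush stalk has the value of the surreal number whose sign sequence is the edge sequence with B -> + and R -> -.
Sign sequence: -+-+--++
Trace the sign expansion in the surreal number tree, starting from 0:
Edge 1: R (sign -) -> bounds (-inf, 0), value = -1
Edge 2: B (sign +) -> bounds (-1, 0), value = -1/2
Edge 3: R (sign -) -> bounds (-1, -1/2), value = -3/4
Edge 4: B (sign +) -> bounds (-3/4, -1/2), value = -5/8
Edge 5: R (sign -) -> bounds (-3/4, -5/8), value = -11/16
Edge 6: R (sign -) -> bounds (-3/4, -11/16), value = -23/32
Edge 7: B (sign +) -> bounds (-23/32, -11/16), value = -45/64
Edge 8: B (sign +) -> bounds (-45/64, -11/16), value = -89/128
Game value = -89/128

-89/128


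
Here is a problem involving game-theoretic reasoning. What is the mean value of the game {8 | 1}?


Game = {8 | 1}, a switch {a | b} with numbers a > b.
Its thermograph has left wall a - t and right wall b + t, which meet at t = (a - b)/2, where both equal (a + b)/2. So the mast (mean value) is at (a + b)/2.
Mean = (8 + (1))/2 = 9/2 = 9/2

9/2


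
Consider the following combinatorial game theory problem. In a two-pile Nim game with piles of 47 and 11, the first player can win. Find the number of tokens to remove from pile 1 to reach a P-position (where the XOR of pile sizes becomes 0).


Piles: 47 and 11
Current XOR: 47 XOR 11 = 36 (non-zero, so this is an N-position).
To make the XOR zero, we need to find a move that balances the piles.
For pile 1 (size 47): target = 47 XOR 36 = 11
We reduce pile 1 from 47 to 11.
Tokens removed: 47 - 11 = 36
Verification: 11 XOR 11 = 0

36


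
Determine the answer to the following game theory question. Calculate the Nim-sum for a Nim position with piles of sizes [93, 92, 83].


We need the XOR (exclusive or) of all pile sizes.
After XOR-ing pile 1 (size 93): 0 XOR 93 = 93
After XOR-ing pile 2 (size 92): 93 XOR 92 = 1
After XOR-ing pile 3 (size 83): 1 XOR 83 = 82
The Nim-value of this position is 82.

82


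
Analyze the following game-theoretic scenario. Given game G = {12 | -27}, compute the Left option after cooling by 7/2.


Original game: {12 | -27} (a switch {a | b} with a > b).
Cooling by t (for t below the temperature (a - b)/2 = 39/2) taxes each move by t: {a | b} cooled by t is {a - t | b + t}.
Cooling amount: t = 7/2
Cooled Left option: 12 - 7/2 = 17/2
Cooled Right option: -27 + 7/2 = -47/2
Cooled game: {17/2 | -47/2}
Left option = 17/2

17/2


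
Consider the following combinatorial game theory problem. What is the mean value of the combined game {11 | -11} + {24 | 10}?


G1 = {11 | -11}, G2 = {24 | 10}
Each is a switch {a | b} with numbers a > b; its mean value is (a + b)/2, and mean value is additive over game sums: m(G1 + G2) = m(G1) + m(G2).
Mean of G1 = (11 + (-11))/2 = 0/2 = 0
Mean of G2 = (24 + (10))/2 = 34/2 = 17
Mean of G1 + G2 = 0 + 17 = 17

17


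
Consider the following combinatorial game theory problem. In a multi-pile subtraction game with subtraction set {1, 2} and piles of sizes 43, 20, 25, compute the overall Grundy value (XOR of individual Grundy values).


Subtraction set: {1, 2}
For this subtraction set, G(n) = n mod 3 (period = max + 1 = 3).
Pile 1 (size 43): G(43) = 43 mod 3 = 1
Pile 2 (size 20): G(20) = 20 mod 3 = 2
Pile 3 (size 25): G(25) = 25 mod 3 = 1
Total Grundy value = XOR of all: 1 XOR 2 XOR 1 = 2

2


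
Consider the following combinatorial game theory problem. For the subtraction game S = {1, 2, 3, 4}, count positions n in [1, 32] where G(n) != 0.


Subtraction set S = {1, 2, 3, 4}, so G(n) = n mod 5.
G(n) = 0 when n is a multiple of 5.
Multiples of 5 in [1, 32]: 6
N-positions (nonzero Grundy) = 32 - 6 = 26

26


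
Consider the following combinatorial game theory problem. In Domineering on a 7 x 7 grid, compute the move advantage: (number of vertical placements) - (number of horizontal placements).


Board is 7 x 7 (rows x cols).
Left (vertical) placements: (rows-1) * cols = 6 * 7 = 42
Right (horizontal) placements: rows * (cols-1) = 7 * 6 = 42
Advantage = Left - Right = 42 - 42 = 0

0


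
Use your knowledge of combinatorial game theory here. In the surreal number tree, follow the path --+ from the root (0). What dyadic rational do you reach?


Sign expansion: --+
Rule: track bounds (lo, hi), initially (-inf, +inf). On '+', the current value becomes lo and we move to the simplest number in (value, hi): value + 1 if hi = +inf, otherwise the midpoint (value + hi)/2. On '-', the current value becomes hi and we move to value - 1 if lo = -inf, otherwise the midpoint (lo + value)/2.
Start at 0.
Step 1: sign = -, move left. Bounds: (-inf, 0). Value = -1
Step 2: sign = -, move left. Bounds: (-inf, -1). Value = -2
Step 3: sign = +, move right. Bounds: (-2, -1). Value = -3/2
The surreal number with sign expansion --+ is -3/2.

-3/2


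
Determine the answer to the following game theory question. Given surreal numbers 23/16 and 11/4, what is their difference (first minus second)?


x = 23/16, y = 11/4
Converting to common denominator: 16
x = 23/16, y = 44/16
x - y = 23/16 - 11/4 = -21/16

-21/16


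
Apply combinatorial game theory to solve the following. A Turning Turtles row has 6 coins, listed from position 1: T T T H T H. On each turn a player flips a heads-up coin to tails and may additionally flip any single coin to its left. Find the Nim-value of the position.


Coins: T T T H T H
Key fact: a single head at position k behaves exactly like a Nim heap of size k (turning it to T and optionally flipping a coin at j < k corresponds to moving the heap from k to j, or to 0), and heads combine as a disjunctive sum (two heads at the same place would cancel, matching j XOR j = 0). So the Nim-value is the XOR of the 1-indexed positions of the heads.
Face-up positions (1-indexed): [4, 6]
XOR 0 with 4: 0 XOR 4 = 4
XOR 4 with 6: 4 XOR 6 = 2
Nim-value = 2

2


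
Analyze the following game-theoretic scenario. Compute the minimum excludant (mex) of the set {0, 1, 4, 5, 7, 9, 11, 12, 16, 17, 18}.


Set = {0, 1, 4, 5, 7, 9, 11, 12, 16, 17, 18}
0 is in the set.
1 is in the set.
2 is NOT in the set. This is the mex.
mex = 2

2


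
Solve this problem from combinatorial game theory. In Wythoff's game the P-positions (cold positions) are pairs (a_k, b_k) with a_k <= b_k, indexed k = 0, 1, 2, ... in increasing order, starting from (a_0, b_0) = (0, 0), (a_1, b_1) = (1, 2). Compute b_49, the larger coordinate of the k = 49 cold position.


By Wythoff's theorem, a_k = floor(k * phi) and b_k = floor(k * phi^2) = a_k + k, where phi = (1 + sqrt(5))/2 is the golden ratio.
phi = (1 + sqrt(5))/2 = 1.618034
phi^2 = phi + 1 = 2.618034
k = 49
k * phi^2 = 49 * 2.618034 = 128.283665
b_49 = floor(k * phi^2) = 128 (check: a_49 + k = 79 + 49 = 128)

128


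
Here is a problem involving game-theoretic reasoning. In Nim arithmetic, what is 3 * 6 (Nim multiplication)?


Nim multiplication is bilinear over XOR: (u XOR v) * w = (u*w) XOR (v*w).
So we split each operand into its bit components and XOR the pairwise Nim products.
3 = 1 + 2 (as XOR of powers of 2).
6 = 2 + 4 (as XOR of powers of 2).
Using the standard Nim-product table on single bits:
  2*2 = 3,   2*4 = 8,   2*8 = 12,
  4*4 = 6,   4*8 = 11,  8*8 = 13,
and  1*x = x (identity), k*l = l*k (commutative).
Pairwise Nim products:
  1 * 2 = 2
  1 * 4 = 4
  2 * 2 = 3
  2 * 4 = 8
XOR them: 2 XOR 4 XOR 3 XOR 8 = 13.
Result: 3 * 6 = 13 (in Nim).

13


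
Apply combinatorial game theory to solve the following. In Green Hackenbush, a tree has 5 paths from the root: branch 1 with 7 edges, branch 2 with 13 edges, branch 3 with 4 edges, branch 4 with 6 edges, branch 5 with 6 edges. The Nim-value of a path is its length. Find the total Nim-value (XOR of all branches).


The tree has 5 branches from the ground vertex.
In Green Hackenbush, the Nim-value of a simple path of length k is k.
Branch 1: length 7, Nim-value = 7
Branch 2: length 13, Nim-value = 13
Branch 3: length 4, Nim-value = 4
Branch 4: length 6, Nim-value = 6
Branch 5: length 6, Nim-value = 6
Total Nim-value = XOR of all branch values:
0 XOR 7 = 7
7 XOR 13 = 10
10 XOR 4 = 14
14 XOR 6 = 8
8 XOR 6 = 14
Nim-value of the tree = 14

14


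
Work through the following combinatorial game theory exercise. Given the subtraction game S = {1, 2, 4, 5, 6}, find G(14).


The subtraction set is S = {1, 2, 4, 5, 6}.
G(k) = mex{ G(k - s) : s in S, s <= k }. We compute iteratively: G(0) = 0.
G(1) = mex({0}) = 1
G(2) = mex({0, 1}) = 2
G(3) = mex({1, 2}) = 0
G(4) = mex({0, 2}) = 1
G(5) = mex({0, 1}) = 2
G(6) = mex({0, 1, 2}) = 3
G(7) = mex({0, 1, 2, 3}) = 4
G(8) = mex({0, 1, 2, 3, 4}) = 5
G(9) = mex({0, 1, 2, 4, 5}) = 3
G(10) = mex({1, 2, 3, 5}) = 0
G(11) = mex({0, 2, 3, 4}) = 1
G(12) = mex({0, 1, 3, 4, 5}) = 2
G(13) = mex({1, 2, 3, 4, 5}) = 0
G(14) = mex({0, 2, 3, 5}) = 1
Therefore G(14) = 1.

1


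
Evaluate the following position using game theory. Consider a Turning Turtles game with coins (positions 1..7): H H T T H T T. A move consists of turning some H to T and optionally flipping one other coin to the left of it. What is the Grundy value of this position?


Coins: H H T T H T T
Key fact: a single head at position k behaves exactly like a Nim heap of size k (turning it to T and optionally flipping a coin at j < k corresponds to moving the heap from k to j, or to 0), and heads combine as a disjunctive sum (two heads at the same place would cancel, matching j XOR j = 0). So the Nim-value is the XOR of the 1-indexed positions of the heads.
Face-up positions (1-indexed): [1, 2, 5]
XOR 0 with 1: 0 XOR 1 = 1
XOR 1 with 2: 1 XOR 2 = 3
XOR 3 with 5: 3 XOR 5 = 6
Nim-value = 6

6


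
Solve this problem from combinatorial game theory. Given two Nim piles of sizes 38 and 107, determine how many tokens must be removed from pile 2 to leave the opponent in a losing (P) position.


Piles: 38 and 107
Current XOR: 38 XOR 107 = 77 (non-zero, so this is an N-position).
To make the XOR zero, we need to find a move that balances the piles.
For pile 2 (size 107): target = 107 XOR 77 = 38
We reduce pile 2 from 107 to 38.
Tokens removed: 107 - 38 = 69
Verification: 38 XOR 38 = 0

69


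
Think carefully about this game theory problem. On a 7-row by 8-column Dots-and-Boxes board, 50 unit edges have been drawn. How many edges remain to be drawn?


Grid: 7 x 8 boxes, i.e. 8 rows and 9 columns of dots.
Horizontal edges: (rows + 1) * cols = 8 * 8 = 64
Vertical edges: rows * (cols + 1) = 7 * 9 = 63
Total edges: 64 + 63 = 127
Edges drawn: 50
Remaining: 127 - 50 = 77

77


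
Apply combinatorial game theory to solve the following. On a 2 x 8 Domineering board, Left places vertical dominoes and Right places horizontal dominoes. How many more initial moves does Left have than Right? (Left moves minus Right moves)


Board is 2 x 8 (rows x cols).
Left (vertical) placements: (rows-1) * cols = 1 * 8 = 8
Right (horizontal) placements: rows * (cols-1) = 2 * 7 = 14
Advantage = Left - Right = 8 - 14 = -6

-6


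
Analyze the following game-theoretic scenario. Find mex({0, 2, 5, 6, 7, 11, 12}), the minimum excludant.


Set = {0, 2, 5, 6, 7, 11, 12}
0 is in the set.
1 is NOT in the set. This is the mex.
mex = 1

1


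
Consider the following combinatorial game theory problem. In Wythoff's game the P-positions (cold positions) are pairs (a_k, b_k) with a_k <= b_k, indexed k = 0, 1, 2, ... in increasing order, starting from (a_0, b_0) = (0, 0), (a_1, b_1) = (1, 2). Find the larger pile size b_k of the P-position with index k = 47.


By Wythoff's theorem, a_k = floor(k * phi) and b_k = floor(k * phi^2) = a_k + k, where phi = (1 + sqrt(5))/2 is the golden ratio.
phi = (1 + sqrt(5))/2 = 1.618034
phi^2 = phi + 1 = 2.618034
k = 47
k * phi^2 = 47 * 2.618034 = 123.047597
b_47 = floor(k * phi^2) = 123 (check: a_47 + k = 76 + 47 = 123)

123


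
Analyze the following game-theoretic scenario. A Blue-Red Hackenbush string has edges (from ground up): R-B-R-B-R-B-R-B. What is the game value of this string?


Edges (from ground): R-B-R-B-R-B-R-B
By Berlekamp's sign-expansion rule, a Blue-Red Hackenbush stalk has the value of the surreal number whose sign sequence is the edge sequence with B -> + and R -> -.
Sign sequence: -+-+-+-+
Trace the sign expansion in the surreal number tree, starting from 0:
Edge 1: R (sign -) -> bounds (-inf, 0), value = -1
Edge 2: B (sign +) -> bounds (-1, 0), value = -1/2
Edge 3: R (sign -) -> bounds (-1, -1/2), value = -3/4
Edge 4: B (sign +) -> bounds (-3/4, -1/2), value = -5/8
Edge 5: R (sign -) -> bounds (-3/4, -5/8), value = -11/16
Edge 6: B (sign +) -> bounds (-11/16, -5/8), value = -21/32
Edge 7: R (sign -) -> bounds (-11/16, -21/32), value = -43/64
Edge 8: B (sign +) -> bounds (-43/64, -21/32), value = -85/128
Game value = -85/128

-85/128


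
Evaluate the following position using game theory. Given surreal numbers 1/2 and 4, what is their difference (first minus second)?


x = 1/2, y = 4
Converting to common denominator: 2
x = 1/2, y = 8/2
x - y = 1/2 - 4 = -7/2

-7/2


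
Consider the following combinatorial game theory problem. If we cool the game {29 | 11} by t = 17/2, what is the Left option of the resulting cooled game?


Original game: {29 | 11} (a switch {a | b} with a > b).
Cooling by t (for t below the temperature (a - b)/2 = 9) taxes each move by t: {a | b} cooled by t is {a - t | b + t}.
Cooling amount: t = 17/2
Cooled Left option: 29 - 17/2 = 41/2
Cooled Right option: 11 + 17/2 = 39/2
Cooled game: {41/2 | 39/2}
Left option = 41/2

41/2


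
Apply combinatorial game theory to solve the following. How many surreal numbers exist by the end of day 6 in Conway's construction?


Day 0: {|} = 0 is born. Count = 1.
Day n: the number of surreal numbers born by day n is 2^(n+1) - 1.
By day 0: 2^1 - 1 = 1
By day 1: 2^2 - 1 = 3
By day 2: 2^3 - 1 = 7
By day 3: 2^4 - 1 = 15
By day 4: 2^5 - 1 = 31
By day 5: 2^6 - 1 = 63
By day 6: 2^7 - 1 = 127
By day 6: 127 surreal numbers.

127


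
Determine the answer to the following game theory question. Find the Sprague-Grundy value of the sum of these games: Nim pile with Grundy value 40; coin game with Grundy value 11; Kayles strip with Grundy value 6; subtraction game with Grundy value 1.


By the Sprague-Grundy theorem, the Grundy value of a sum of games is the XOR of individual Grundy values.
Nim pile: Grundy value = 40. Running XOR: 0 XOR 40 = 40
coin game: Grundy value = 11. Running XOR: 40 XOR 11 = 35
Kayles strip: Grundy value = 6. Running XOR: 35 XOR 6 = 37
subtraction game: Grundy value = 1. Running XOR: 37 XOR 1 = 36
The combined Grundy value is 36.

36


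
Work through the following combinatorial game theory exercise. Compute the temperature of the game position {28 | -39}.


The game is {28 | -39}, a switch {a | b} with numbers a > b.
Cooling {a | b} by t gives {a - t | b + t}, which stops being hot when a - t = b + t, i.e. at t = (a - b)/2. So the temperature of a switch is (a - b)/2.
Temperature = (Left option - Right option) / 2
= (28 - (-39)) / 2
= 67 / 2
= 67/2

67/2


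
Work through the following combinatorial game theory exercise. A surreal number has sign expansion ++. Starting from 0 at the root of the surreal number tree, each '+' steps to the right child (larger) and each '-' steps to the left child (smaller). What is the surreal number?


Sign expansion: ++
Rule: track bounds (lo, hi), initially (-inf, +inf). On '+', the current value becomes lo and we move to the simplest number in (value, hi): value + 1 if hi = +inf, otherwise the midpoint (value + hi)/2. On '-', the current value becomes hi and we move to value - 1 if lo = -inf, otherwise the midpoint (lo + value)/2.
Start at 0.
Step 1: sign = +, move right. Bounds: (0, +inf). Value = 1
Step 2: sign = +, move right. Bounds: (1, +inf). Value = 2
The surreal number with sign expansion ++ is 2.

2


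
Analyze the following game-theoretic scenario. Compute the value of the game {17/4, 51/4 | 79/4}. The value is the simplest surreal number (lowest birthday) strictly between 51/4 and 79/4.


Left options: {17/4, 51/4}, max = 51/4
Right options: {79/4}, min = 79/4
All options are numbers and max(Left) < min(Right), so by the simplicity theorem the value is the simplest (earliest-born) number strictly between 51/4 and 79/4.
Integers 13 through 19 all lie strictly between 51/4 and 79/4.
Among integers, the simplest (lowest birthday = smallest |n|; 0 is born on day 0, +-n on day n) is 13.
No non-integer in the interval can be simpler: if x is a non-integer in the interval, then floor(x) or ceil(x) also lies in the interval (the interval contains an integer), and both are proper prefixes of x's sign expansion, i.e. born earlier. So the game value is 13.
Game value = 13

13


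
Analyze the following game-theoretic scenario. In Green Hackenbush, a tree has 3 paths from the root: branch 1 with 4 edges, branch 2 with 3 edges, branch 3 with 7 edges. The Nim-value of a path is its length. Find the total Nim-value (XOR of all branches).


The tree has 3 branches from the ground vertex.
In Green Hackenbush, the Nim-value of a simple path of length k is k.
Branch 1: length 4, Nim-value = 4
Branch 2: length 3, Nim-value = 3
Branch 3: length 7, Nim-value = 7
Total Nim-value = XOR of all branch values:
0 XOR 4 = 4
4 XOR 3 = 7
7 XOR 7 = 0
Nim-value of the tree = 0

0


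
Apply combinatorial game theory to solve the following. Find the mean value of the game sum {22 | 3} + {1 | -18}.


G1 = {22 | 3}, G2 = {1 | -18}
Each is a switch {a | b} with numbers a > b; its mean value is (a + b)/2, and mean value is additive over game sums: m(G1 + G2) = m(G1) + m(G2).
Mean of G1 = (22 + (3))/2 = 25/2 = 25/2
Mean of G2 = (1 + (-18))/2 = -17/2 = -17/2
Mean of G1 + G2 = 25/2 + -17/2 = 4

4


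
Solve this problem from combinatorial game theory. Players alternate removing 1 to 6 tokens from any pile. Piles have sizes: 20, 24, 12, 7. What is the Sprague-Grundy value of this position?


Subtraction set: {1, 2, 3, 4, 5, 6}
For this subtraction set, G(n) = n mod 7 (period = max + 1 = 7).
Pile 1 (size 20): G(20) = 20 mod 7 = 6
Pile 2 (size 24): G(24) = 24 mod 7 = 3
Pile 3 (size 12): G(12) = 12 mod 7 = 5
Pile 4 (size 7): G(7) = 7 mod 7 = 0
Total Grundy value = XOR of all: 6 XOR 3 XOR 5 XOR 0 = 0

0


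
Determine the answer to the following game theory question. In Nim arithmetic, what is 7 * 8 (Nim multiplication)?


Nim multiplication is bilinear over XOR: (u XOR v) * w = (u*w) XOR (v*w).
So we split each operand into its bit components and XOR the pairwise Nim products.
7 = 1 + 2 + 4 (as XOR of powers of 2).
8 = 8 (as XOR of powers of 2).
Using the standard Nim-product table on single bits:
  2*2 = 3,   2*4 = 8,   2*8 = 12,
  4*4 = 6,   4*8 = 11,  8*8 = 13,
and  1*x = x (identity), k*l = l*k (commutative).
Pairwise Nim products:
  1 * 8 = 8
  2 * 8 = 12
  4 * 8 = 11
XOR them: 8 XOR 12 XOR 11 = 15.
Result: 7 * 8 = 15 (in Nim).

15


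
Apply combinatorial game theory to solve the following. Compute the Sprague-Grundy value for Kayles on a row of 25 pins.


Kayles: a move removes 1 or 2 adjacent pins from a contiguous row.
Removing pins from a row of k leaves two independent rows (a, b) with a + b = k - 1 (one pin) or a + b = k - 2 (two pins); an end removal gives a = 0.
By Sprague-Grundy, G(k) = mex{ G(a) XOR G(b) } over all these splits. G(0) = 0.
G(1): splits (0,0):0^0=0 -> mex({0}) = 1
G(2): splits (0,1):0^1=1 (0,0):0^0=0 -> mex({0, 1}) = 2
G(3): splits (0,2):0^2=2 (1,1):1^1=0 (0,1):0^1=1 -> mex({0, 1, 2}) = 3
G(4): splits (0,3):0^3=3 (1,2):1^2=3 (0,2):0^2=2 (1,1):1^1=0 -> mex({0, 2, 3}) = 1
G(5): splits (0,4):0^1=1 (1,3):1^3=2 (2,2):2^2=0 (0,3):0^3=3 (1,2):1^2=3 -> mex({0, 1, 2, 3}) = 4
G(6) = mex({0, 1, 2, 4}) = 3
G(7) = mex({0, 1, 3, 4, 5}) = 2
G(8) = mex({0, 2, 3, 5, 6}) = 1
G(9) = mex({0, 1, 2, 3, 6, 7}) = 4
G(10) = mex({0, 1, 3, 4, 5, 7}) = 2
G(11) = mex({0, 1, 2, 3, 4, 5}) = 6
G(12) = mex({0, 1, 2, 3, 5, 6, 7}) = 4
G(13) = mex({0, 2, 3, 4, 6, 7}) = 1
G(14) = mex({0, 1, 4, 5, 6, 7}) = 2
G(15) = mex({0, 1, 2, 3, 4, 5, 6}) = 7
G(16) = mex({0, 2, 3, 5, 6, 7}) = 1
G(17) = mex({0, 1, 2, 3, 5, 6, 7}) = 4
G(18) = mex({0, 1, 2, 4, 5, 6}) = 3
G(19) = mex({0, 1, 3, 4, 5, 7}) = 2
G(20) = mex({0, 2, 3, 4, 5, 6, 7}) = 1
G(21) = mex({0, 1, 2, 3, 5, 6, 7}) = 4
G(22) = mex({0, 1, 2, 3, 4, 5, 7}) = 6
G(23) = mex({0, 1, 2, 3, 4, 5, 6}) = 7
G(24) = mex({0, 1, 2, 3, 5, 6, 7}) = 4
G(25) = mex({0, 2, 3, 4, 6, 7}) = 1
Therefore G(25) = 1.

1
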